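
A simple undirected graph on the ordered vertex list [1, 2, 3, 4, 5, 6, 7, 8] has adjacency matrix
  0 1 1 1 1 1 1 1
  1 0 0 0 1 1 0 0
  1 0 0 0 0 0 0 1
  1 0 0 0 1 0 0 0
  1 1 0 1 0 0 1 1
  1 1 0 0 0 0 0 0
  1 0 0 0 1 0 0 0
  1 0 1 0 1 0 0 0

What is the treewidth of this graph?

A width-2 tree decomposition is:
Bags: B1 = {1, 5, 7}  B2 = {1, 5, 8}  B3 = {1, 4, 5}  B4 = {1, 3, 8}  B5 = {1, 2, 5}  B6 = {1, 2, 6}
Tree: B1–B2, B1–B3, B2–B4, B1–B5, B5–B6
Every bag has size at most 3, so the width is 3 − 1 = 2 and tw(G) ≤ 2. For the lower bound, the 3 vertices {1, 3, 8} are pairwise adjacent, and any tree decomposition puts a clique entirely inside one bag — forcing width ≥ 2. Therefore the treewidth is 2.

2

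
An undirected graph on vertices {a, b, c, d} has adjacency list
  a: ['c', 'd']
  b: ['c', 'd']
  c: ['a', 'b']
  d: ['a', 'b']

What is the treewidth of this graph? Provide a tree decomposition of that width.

Treewidth 2.
Bags: B1 = {a, b, c}  B2 = {a, b, d}
Tree: B1–B2

Every bag has size at most 3, so the width is 3 − 1 = 2 and tw(G) ≤ 2. For the lower bound, G contains the cycle a–c–b–d–a, so G is not a forest; only forests have treewidth ≤ 1, hence tw(G) ≥ 2. The upper and lower bounds meet at 2, so that is the treewidth.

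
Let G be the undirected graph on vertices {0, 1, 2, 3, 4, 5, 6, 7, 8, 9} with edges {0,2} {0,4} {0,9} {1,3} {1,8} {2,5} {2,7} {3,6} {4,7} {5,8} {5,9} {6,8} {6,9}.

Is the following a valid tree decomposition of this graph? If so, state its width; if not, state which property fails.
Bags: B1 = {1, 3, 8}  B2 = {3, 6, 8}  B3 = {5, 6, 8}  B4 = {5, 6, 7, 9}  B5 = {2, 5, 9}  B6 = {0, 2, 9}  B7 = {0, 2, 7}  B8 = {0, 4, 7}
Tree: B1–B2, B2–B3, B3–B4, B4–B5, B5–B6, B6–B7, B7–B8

A tree decomposition must satisfy three properties: every vertex lies in some bag; for every edge, both endpoints lie together in some bag; and for every vertex, the bags containing it form a connected subtree. Here bags containing vertex 7 are not connected in the tree, so the decomposition is invalid.

No — bags containing vertex 7 are not connected in the tree.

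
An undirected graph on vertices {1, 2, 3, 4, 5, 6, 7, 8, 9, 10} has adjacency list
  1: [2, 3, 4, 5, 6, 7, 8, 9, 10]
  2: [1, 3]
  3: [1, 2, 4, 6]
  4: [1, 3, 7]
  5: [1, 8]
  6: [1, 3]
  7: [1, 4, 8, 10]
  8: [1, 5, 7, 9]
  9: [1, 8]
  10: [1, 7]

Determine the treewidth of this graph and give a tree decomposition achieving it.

The largest bag has 3 vertices, giving width 2; this decomposition certifies tw(G) ≤ 2. For the lower bound, the 3 vertices {1, 2, 3} are pairwise adjacent, and any tree decomposition puts a clique entirely inside one bag — forcing width ≥ 2. Hence tw(G) = 2 exactly.

Treewidth 2.
One optimal decomposition is:
Bags: B1 = {1, 4, 7}  B2 = {1, 7, 10}  B3 = {1, 7, 8}  B4 = {1, 5, 8}  B5 = {1, 8, 9}  B6 = {1, 3, 4}  B7 = {1, 2, 3}  B8 = {1, 3, 6}
Tree: B1–B2, B1–B3, B3–B4, B3–B5, B1–B6, B6–B7, B6–B8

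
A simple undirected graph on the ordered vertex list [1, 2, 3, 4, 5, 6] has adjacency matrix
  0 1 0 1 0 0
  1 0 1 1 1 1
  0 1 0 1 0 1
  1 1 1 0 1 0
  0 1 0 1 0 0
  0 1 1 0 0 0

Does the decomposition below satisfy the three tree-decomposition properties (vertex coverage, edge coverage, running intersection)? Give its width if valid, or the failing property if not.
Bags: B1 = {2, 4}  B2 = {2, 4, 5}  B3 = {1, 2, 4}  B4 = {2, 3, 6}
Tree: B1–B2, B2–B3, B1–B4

A tree decomposition must satisfy three properties: every vertex lies in some bag; for every edge, both endpoints lie together in some bag; and for every vertex, the bags containing it form a connected subtree. Here edge (3,4) lies in no bag, so the decomposition is invalid.

No — edge (3,4) lies in no bag.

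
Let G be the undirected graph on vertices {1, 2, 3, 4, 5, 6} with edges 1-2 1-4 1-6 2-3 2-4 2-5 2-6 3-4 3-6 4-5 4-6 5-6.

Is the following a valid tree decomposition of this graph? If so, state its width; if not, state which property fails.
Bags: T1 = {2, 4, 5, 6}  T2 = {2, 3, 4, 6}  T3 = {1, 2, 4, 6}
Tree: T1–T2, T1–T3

Vertex coverage: the bags together contain {1, 2, 3, 4, 5, 6}, the full vertex set. Edge coverage: each edge of G has both endpoints in at least one bag. Running intersection: for every vertex, the bags containing it form a connected subtree. All three properties hold, so this is a valid tree decomposition of width max|bag| − 1 = 3, and hence tw(G) ≤ 3.

Yes; width 3.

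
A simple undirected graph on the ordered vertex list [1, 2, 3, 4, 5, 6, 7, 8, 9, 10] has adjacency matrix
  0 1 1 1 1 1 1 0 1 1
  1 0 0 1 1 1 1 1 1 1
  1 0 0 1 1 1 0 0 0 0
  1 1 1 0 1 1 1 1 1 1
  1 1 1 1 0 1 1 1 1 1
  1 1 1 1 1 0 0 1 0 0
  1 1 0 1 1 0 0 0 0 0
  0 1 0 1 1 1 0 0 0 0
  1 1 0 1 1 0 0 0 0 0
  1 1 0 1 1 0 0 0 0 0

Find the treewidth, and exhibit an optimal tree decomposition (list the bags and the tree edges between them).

Treewidth 4.
One optimal decomposition is:
Bags: B1 = {1, 3, 4, 5, 6}  B2 = {1, 2, 4, 5, 6}  B3 = {2, 4, 5, 6, 8}  B4 = {1, 2, 4, 5, 10}  B5 = {1, 2, 4, 5, 7}  B6 = {1, 2, 4, 5, 9}
Tree: B1–B2, B2–B3, B2–B4, B4–B5, B2–B6

Every bag has size at most 5, so the width is 5 − 1 = 4 and tw(G) ≤ 4. For the lower bound, the 5 vertices {2, 4, 5, 6, 8} are pairwise adjacent, and any tree decomposition puts a clique entirely inside one bag — forcing width ≥ 4. Therefore the treewidth is 4.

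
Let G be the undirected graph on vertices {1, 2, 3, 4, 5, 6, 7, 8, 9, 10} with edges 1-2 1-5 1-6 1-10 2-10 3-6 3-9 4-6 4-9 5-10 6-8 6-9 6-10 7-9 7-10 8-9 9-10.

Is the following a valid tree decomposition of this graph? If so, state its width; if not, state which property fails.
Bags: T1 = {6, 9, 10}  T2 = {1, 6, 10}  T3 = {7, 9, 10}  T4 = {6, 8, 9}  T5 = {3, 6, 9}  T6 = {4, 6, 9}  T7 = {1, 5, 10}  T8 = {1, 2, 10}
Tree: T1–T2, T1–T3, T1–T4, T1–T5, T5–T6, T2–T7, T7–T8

Every vertex of G appears in some bag (union = {1, 2, 3, 4, 5, 6, 7, 8, 9, 10}); every edge is covered by a bag; and for each vertex v the set of bags containing v is connected in the bag tree. The decomposition is therefore valid. The largest bag has 3 vertices, so the width is 2.

Yes; width 2.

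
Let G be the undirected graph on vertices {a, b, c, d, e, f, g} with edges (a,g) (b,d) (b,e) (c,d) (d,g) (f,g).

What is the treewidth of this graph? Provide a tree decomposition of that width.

Each bag holds 2 vertices, so the decomposition has width 1, which upper-bounds the treewidth. Since G has at least one edge (e.g. b–d), it is not an edgeless graph, so tw(G) ≥ 1. Therefore the treewidth is 1.

Treewidth 1.
One optimal decomposition is:
Bags: B1 = {b, d}  B2 = {d, g}  B3 = {a, g}  B4 = {b, e}  B5 = {c, d}  B6 = {f, g}
Tree: B1–B2, B2–B3, B1–B4, B2–B5, B3–B6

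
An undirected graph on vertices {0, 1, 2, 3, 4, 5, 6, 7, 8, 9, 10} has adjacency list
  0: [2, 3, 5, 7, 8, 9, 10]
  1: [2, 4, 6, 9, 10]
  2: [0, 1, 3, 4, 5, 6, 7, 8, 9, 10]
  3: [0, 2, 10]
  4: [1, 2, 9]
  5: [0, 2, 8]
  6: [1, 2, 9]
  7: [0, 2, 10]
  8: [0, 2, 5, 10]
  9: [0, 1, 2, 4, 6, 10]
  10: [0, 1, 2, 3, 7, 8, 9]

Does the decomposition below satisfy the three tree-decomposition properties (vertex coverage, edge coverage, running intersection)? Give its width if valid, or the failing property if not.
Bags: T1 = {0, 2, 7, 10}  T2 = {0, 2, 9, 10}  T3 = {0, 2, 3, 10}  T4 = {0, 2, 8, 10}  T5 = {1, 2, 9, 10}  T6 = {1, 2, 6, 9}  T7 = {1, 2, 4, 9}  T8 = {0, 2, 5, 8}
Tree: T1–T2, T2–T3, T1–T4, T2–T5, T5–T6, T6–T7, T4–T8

Every vertex of G appears in some bag (union = {0, 1, 2, 3, 4, 5, 6, 7, 8, 9, 10}); every edge is covered by a bag; and for each vertex v the set of bags containing v is connected in the bag tree. The decomposition is therefore valid. The largest bag has 4 vertices, so the width is 3.

Yes; width 3.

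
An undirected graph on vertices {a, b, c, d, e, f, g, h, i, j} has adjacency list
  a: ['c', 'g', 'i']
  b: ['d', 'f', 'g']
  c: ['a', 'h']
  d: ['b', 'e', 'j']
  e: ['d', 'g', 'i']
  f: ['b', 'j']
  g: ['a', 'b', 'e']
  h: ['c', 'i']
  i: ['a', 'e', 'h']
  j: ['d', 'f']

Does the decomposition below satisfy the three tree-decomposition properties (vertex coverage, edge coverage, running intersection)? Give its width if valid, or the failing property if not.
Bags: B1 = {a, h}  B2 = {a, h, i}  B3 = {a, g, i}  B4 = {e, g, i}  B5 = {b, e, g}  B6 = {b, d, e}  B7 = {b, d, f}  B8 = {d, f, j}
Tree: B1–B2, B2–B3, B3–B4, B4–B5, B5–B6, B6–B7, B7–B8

A tree decomposition must satisfy three properties: every vertex lies in some bag; for every edge, both endpoints lie together in some bag; and for every vertex, the bags containing it form a connected subtree. Here vertex c appears in no bag, so the decomposition is invalid.

No — vertex c appears in no bag.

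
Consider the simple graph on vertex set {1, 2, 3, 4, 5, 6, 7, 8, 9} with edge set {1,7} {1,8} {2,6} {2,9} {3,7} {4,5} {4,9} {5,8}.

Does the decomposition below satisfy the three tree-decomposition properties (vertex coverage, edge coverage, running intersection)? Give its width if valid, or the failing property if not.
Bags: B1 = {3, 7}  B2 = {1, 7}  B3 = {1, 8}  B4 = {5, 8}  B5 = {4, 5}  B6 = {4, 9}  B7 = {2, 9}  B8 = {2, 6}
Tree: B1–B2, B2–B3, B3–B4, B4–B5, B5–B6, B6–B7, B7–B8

Checking the three conditions: (i) the bags cover all of {1, 2, 3, 4, 5, 6, 7, 8, 9}; (ii) for each edge, some bag contains both endpoints; (iii) the bags containing any fixed vertex form a subtree. All hold, so the decomposition is valid with width 2 − 1 = 1.

Yes; width 1.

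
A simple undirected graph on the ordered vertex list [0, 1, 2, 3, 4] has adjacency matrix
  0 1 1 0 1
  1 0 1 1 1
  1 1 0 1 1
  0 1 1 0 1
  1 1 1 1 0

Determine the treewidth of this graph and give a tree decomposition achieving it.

Treewidth 3.
One optimal decomposition is:
Bags: B1 = {1, 2, 3, 4}  B2 = {0, 1, 2, 4}
Tree: B1–B2

Every bag has size at most 4, so the width is 4 − 1 = 3 and tw(G) ≤ 3. For the lower bound, the 4 vertices {0, 1, 2, 4} are pairwise adjacent, and any tree decomposition puts a clique entirely inside one bag — forcing width ≥ 3. Hence tw(G) = 3 exactly.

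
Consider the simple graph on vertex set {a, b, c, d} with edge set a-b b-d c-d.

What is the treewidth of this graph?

1

A width-1 tree decomposition is:
Bags: B1 = {b, d}  B2 = {c, d}  B3 = {a, b}
Tree: B1–B2, B1–B3
The largest bag has 2 vertices, giving width 1; this decomposition certifies tw(G) ≤ 1. G has an edge, so its treewidth is at least 1. Hence tw(G) = 1 exactly.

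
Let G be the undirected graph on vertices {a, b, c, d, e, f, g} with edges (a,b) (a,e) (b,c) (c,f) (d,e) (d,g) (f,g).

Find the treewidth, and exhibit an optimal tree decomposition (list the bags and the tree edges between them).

Treewidth 2.
Bags: B1 = {a, b, e}  B2 = {b, c, e}  B3 = {c, e, f}  B4 = {e, f, g}  B5 = {d, e, g}
Tree: B1–B2, B2–B3, B3–B4, B4–B5

Every bag has size at most 3, so the width is 3 − 1 = 2 and tw(G) ≤ 2. The edges e–a–b–c–f–g–d–e form a cycle, so G is not a tree and its treewidth is at least 2. The upper and lower bounds meet at 2, so that is the treewidth.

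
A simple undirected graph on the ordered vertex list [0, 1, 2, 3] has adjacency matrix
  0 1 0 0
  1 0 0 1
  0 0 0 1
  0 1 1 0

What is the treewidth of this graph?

A width-1 tree decomposition is:
Bags: B1 = {2, 3}  B2 = {1, 3}  B3 = {0, 1}
Tree: B1–B2, B2–B3
Each bag holds 2 vertices, so the decomposition has width 1, which upper-bounds the treewidth. Any graph with an edge has treewidth ≥ 1, and G has the edge 2–3. Hence tw(G) = 1 exactly.

1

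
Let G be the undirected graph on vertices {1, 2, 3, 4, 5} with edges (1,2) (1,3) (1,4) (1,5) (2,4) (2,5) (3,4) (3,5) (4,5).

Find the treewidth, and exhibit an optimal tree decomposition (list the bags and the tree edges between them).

Treewidth 3.
One optimal decomposition is:
Bags: B1 = {1, 2, 4, 5}  B2 = {1, 3, 4, 5}
Tree: B1–B2

Each bag holds 4 vertices, so the decomposition has width 3, which upper-bounds the treewidth. Conversely, {1, 2, 4, 5} is a clique of size 4, and the vertices of any clique must share a bag in every tree decomposition; so some bag has ≥ 4 vertices and tw(G) ≥ 3. The upper and lower bounds meet at 3, so that is the treewidth.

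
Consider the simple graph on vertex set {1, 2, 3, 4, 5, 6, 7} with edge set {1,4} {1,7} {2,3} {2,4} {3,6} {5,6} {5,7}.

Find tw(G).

A width-2 tree decomposition is:
Bags: B1 = {2, 3, 6}  B2 = {2, 5, 6}  B3 = {2, 5, 7}  B4 = {1, 2, 7}  B5 = {1, 2, 4}
Tree: B1–B2, B2–B3, B3–B4, B4–B5
Each bag holds 3 vertices, so the decomposition has width 2, which upper-bounds the treewidth. For the lower bound, G contains the cycle 2–3–6–5–7–1–4–2, so G is not a forest; only forests have treewidth ≤ 1, hence tw(G) ≥ 2. Therefore the treewidth is 2.

2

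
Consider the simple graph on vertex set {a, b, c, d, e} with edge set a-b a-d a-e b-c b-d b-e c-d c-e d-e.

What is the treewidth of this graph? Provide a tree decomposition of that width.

Treewidth 3.
One such decomposition:
Bags: B1 = {a, b, d, e}  B2 = {b, c, d, e}
Tree: B1–B2

The largest bag has 4 vertices, giving width 3; this decomposition certifies tw(G) ≤ 3. Conversely, {b, c, d, e} is a clique of size 4, and the vertices of any clique must share a bag in every tree decomposition; so some bag has ≥ 4 vertices and tw(G) ≥ 3. Therefore the treewidth is 3.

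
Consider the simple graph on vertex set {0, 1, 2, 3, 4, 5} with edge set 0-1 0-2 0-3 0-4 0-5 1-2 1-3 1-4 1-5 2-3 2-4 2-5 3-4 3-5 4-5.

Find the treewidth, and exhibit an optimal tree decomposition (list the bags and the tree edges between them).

Treewidth 5.
One such decomposition:
Bags: B1 = {0, 1, 2, 3, 4, 5}
Tree: (single bag)

A single bag containing all 6 vertices is trivially a valid decomposition of width 5. For the lower bound, the 6 vertices {0, 1, 2, 3, 4, 5} are pairwise adjacent, and any tree decomposition puts a clique entirely inside one bag — forcing width ≥ 5. Hence tw(G) = 5 exactly.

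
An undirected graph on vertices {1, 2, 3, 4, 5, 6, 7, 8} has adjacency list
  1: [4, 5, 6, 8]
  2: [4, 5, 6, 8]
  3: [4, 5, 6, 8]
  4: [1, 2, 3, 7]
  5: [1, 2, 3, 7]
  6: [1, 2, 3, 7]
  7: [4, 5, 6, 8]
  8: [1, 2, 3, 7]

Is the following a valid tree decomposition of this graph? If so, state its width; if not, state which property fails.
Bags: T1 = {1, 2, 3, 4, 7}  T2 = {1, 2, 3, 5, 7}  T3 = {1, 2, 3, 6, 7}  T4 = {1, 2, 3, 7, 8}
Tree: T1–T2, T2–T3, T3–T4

Yes; width 4.

Vertex coverage: the bags together contain {1, 2, 3, 4, 5, 6, 7, 8}, the full vertex set. Edge coverage: each edge of G has both endpoints in at least one bag. Running intersection: for every vertex, the bags containing it form a connected subtree. All three properties hold, so this is a valid tree decomposition of width max|bag| − 1 = 4, and hence tw(G) ≤ 4.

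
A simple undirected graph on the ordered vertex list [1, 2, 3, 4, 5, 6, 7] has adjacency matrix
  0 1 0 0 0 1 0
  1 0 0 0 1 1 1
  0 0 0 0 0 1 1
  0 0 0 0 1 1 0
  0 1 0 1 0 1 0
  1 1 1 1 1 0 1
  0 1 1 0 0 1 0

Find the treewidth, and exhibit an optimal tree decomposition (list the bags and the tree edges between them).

Each bag holds 3 vertices, so the decomposition has width 2, which upper-bounds the treewidth. For the lower bound, the 3 vertices {1, 2, 6} are pairwise adjacent, and any tree decomposition puts a clique entirely inside one bag — forcing width ≥ 2. Hence tw(G) = 2 exactly.

Treewidth 2.
One optimal decomposition is:
Bags: B1 = {2, 6, 7}  B2 = {3, 6, 7}  B3 = {2, 5, 6}  B4 = {1, 2, 6}  B5 = {4, 5, 6}
Tree: B1–B2, B1–B3, B3–B4, B3–B5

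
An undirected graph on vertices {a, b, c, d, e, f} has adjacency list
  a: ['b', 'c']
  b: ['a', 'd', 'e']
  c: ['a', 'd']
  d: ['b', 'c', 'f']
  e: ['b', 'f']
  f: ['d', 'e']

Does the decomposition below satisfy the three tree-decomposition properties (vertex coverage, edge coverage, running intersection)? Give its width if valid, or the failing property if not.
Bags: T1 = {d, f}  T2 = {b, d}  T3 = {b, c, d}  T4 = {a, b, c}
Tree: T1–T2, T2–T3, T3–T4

A tree decomposition must satisfy three properties: every vertex lies in some bag; for every edge, both endpoints lie together in some bag; and for every vertex, the bags containing it form a connected subtree. Here vertex e appears in no bag, so the decomposition is invalid.

No — vertex e appears in no bag.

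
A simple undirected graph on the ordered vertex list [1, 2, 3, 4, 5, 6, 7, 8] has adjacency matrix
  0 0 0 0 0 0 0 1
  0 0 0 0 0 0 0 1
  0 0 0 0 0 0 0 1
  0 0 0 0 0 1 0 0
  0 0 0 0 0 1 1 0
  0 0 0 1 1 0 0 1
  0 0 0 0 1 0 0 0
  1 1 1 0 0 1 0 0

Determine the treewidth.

A width-1 tree decomposition is:
Bags: B1 = {5, 6}  B2 = {6, 8}  B3 = {5, 7}  B4 = {3, 8}  B5 = {1, 8}  B6 = {2, 8}  B7 = {4, 6}
Tree: B1–B2, B1–B3, B2–B4, B4–B5, B2–B6, B1–B7
Each bag holds 2 vertices, so the decomposition has width 1, which upper-bounds the treewidth. Since G has at least one edge (e.g. 6–5), it is not an edgeless graph, so tw(G) ≥ 1. Hence tw(G) = 1 exactly.

1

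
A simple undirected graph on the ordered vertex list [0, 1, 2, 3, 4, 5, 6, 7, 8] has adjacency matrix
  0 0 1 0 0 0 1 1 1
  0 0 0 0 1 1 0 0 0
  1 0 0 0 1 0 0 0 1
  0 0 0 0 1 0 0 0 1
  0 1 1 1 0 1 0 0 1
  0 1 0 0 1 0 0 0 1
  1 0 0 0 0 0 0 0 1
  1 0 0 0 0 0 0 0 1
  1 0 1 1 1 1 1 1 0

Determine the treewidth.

2

A width-2 tree decomposition is:
Bags: B1 = {0, 2, 8}  B2 = {0, 7, 8}  B3 = {2, 4, 8}  B4 = {0, 6, 8}  B5 = {4, 5, 8}  B6 = {1, 4, 5}  B7 = {3, 4, 8}
Tree: B1–B2, B1–B3, B2–B4, B3–B5, B5–B6, B5–B7
Every bag has size at most 3, so the width is 3 − 1 = 2 and tw(G) ≤ 2. On the other hand G contains the 3-clique {0, 2, 8}. A clique must lie in a single bag of any decomposition, so no decomposition can have width below 2. Combining the bounds, tw(G) = 2.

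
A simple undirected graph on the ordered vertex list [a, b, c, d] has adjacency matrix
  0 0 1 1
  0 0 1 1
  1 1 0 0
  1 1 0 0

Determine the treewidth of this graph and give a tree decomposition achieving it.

Each bag holds 3 vertices, so the decomposition has width 2, which upper-bounds the treewidth. For the lower bound, G contains the cycle d–a–c–b–d, so G is not a forest; only forests have treewidth ≤ 1, hence tw(G) ≥ 2. The upper and lower bounds meet at 2, so that is the treewidth.

Treewidth 2.
One optimal decomposition is:
Bags: B1 = {a, c, d}  B2 = {b, c, d}
Tree: B1–B2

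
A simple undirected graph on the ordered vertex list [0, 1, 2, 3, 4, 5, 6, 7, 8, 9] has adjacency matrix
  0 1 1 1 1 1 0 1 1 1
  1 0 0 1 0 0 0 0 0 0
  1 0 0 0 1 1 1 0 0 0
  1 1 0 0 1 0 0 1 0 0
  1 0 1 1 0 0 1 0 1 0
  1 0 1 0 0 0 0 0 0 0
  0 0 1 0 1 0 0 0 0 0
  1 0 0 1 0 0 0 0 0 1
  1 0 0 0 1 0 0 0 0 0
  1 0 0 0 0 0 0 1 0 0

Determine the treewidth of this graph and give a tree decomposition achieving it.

Every bag has size at most 3, so the width is 3 − 1 = 2 and tw(G) ≤ 2. Conversely, {0, 2, 4} is a clique of size 3, and the vertices of any clique must share a bag in every tree decomposition; so some bag has ≥ 3 vertices and tw(G) ≥ 2. Hence tw(G) = 2 exactly.

Treewidth 2.
One such decomposition:
Bags: B1 = {0, 2, 4}  B2 = {0, 3, 4}  B3 = {0, 4, 8}  B4 = {2, 4, 6}  B5 = {0, 3, 7}  B6 = {0, 1, 3}  B7 = {0, 2, 5}  B8 = {0, 7, 9}
Tree: B1–B2, B2–B3, B1–B4, B2–B5, B5–B6, B1–B7, B5–B8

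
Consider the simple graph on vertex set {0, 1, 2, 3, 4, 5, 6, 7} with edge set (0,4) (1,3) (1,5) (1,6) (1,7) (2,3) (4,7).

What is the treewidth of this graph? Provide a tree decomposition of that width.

Treewidth 1.
One such decomposition:
Bags: B1 = {1, 6}  B2 = {1, 3}  B3 = {1, 7}  B4 = {4, 7}  B5 = {1, 5}  B6 = {0, 4}  B7 = {2, 3}
Tree: B1–B2, B1–B3, B3–B4, B1–B5, B4–B6, B2–B7

Every bag has size at most 2, so the width is 2 − 1 = 1 and tw(G) ≤ 1. Any graph with an edge has treewidth ≥ 1, and G has the edge 6–1. Therefore the treewidth is 1.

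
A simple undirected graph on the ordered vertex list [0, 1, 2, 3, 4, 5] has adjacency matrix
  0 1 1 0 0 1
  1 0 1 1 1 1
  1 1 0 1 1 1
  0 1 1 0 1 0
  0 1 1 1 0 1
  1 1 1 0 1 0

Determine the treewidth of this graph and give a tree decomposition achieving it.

Treewidth 3.
One optimal decomposition is:
Bags: B1 = {1, 2, 4, 5}  B2 = {1, 2, 3, 4}  B3 = {0, 1, 2, 5}
Tree: B1–B2, B1–B3

Every bag has size at most 4, so the width is 4 − 1 = 3 and tw(G) ≤ 3. On the other hand G contains the 4-clique {0, 1, 2, 5}. A clique must lie in a single bag of any decomposition, so no decomposition can have width below 3. Combining the bounds, tw(G) = 3.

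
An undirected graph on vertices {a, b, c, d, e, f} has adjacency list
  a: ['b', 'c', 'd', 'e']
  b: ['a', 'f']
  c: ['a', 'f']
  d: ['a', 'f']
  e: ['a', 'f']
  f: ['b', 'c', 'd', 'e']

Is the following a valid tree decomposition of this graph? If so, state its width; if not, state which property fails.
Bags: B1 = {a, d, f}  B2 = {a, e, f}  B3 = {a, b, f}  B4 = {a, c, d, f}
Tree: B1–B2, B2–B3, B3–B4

No — bags containing vertex d are not connected in the tree.

A tree decomposition must satisfy three properties: every vertex lies in some bag; for every edge, both endpoints lie together in some bag; and for every vertex, the bags containing it form a connected subtree. Here bags containing vertex d are not connected in the tree, so the decomposition is invalid.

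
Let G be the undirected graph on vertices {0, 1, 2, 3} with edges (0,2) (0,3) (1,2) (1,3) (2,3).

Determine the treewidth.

2

A width-2 tree decomposition is:
Bags: B1 = {0, 2, 3}  B2 = {1, 2, 3}
Tree: B1–B2
Every bag has size at most 3, so the width is 3 − 1 = 2 and tw(G) ≤ 2. For the lower bound, the 3 vertices {0, 2, 3} are pairwise adjacent, and any tree decomposition puts a clique entirely inside one bag — forcing width ≥ 2. Combining the bounds, tw(G) = 2.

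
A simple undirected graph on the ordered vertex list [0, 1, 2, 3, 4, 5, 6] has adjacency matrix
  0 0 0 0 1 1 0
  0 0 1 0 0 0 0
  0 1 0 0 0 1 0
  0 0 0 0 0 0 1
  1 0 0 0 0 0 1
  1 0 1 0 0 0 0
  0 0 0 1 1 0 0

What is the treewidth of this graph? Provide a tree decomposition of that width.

Treewidth 1.
One optimal decomposition is:
Bags: B1 = {1, 2}  B2 = {2, 5}  B3 = {0, 5}  B4 = {0, 4}  B5 = {4, 6}  B6 = {3, 6}
Tree: B1–B2, B2–B3, B3–B4, B4–B5, B5–B6

The largest bag has 2 vertices, giving width 1; this decomposition certifies tw(G) ≤ 1. G has an edge, so its treewidth is at least 1. Hence tw(G) = 1 exactly.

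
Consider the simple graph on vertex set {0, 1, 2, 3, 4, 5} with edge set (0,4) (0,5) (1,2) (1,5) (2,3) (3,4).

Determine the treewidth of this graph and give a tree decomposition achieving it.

Treewidth 2.
One optimal decomposition is:
Bags: B1 = {0, 4, 5}  B2 = {3, 4, 5}  B3 = {2, 3, 5}  B4 = {1, 2, 5}
Tree: B1–B2, B2–B3, B3–B4

Each bag holds 3 vertices, so the decomposition has width 2, which upper-bounds the treewidth. The edges 5–0–4–3–2–1–5 form a cycle, so G is not a tree and its treewidth is at least 2. Hence tw(G) = 2 exactly.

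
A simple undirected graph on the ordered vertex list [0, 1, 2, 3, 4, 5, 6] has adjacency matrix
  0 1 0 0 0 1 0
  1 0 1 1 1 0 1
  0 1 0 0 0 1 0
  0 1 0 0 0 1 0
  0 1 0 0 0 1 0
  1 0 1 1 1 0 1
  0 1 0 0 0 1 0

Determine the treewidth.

A width-2 tree decomposition is:
Bags: B1 = {0, 1, 5}  B2 = {1, 4, 5}  B3 = {1, 2, 5}  B4 = {1, 3, 5}  B5 = {1, 5, 6}
Tree: B1–B2, B2–B3, B3–B4, B4–B5
Every bag has size at most 3, so the width is 3 − 1 = 2 and tw(G) ≤ 2. The edges 1–0–5–4–1 form a cycle, so G is not a tree and its treewidth is at least 2. The upper and lower bounds meet at 2, so that is the treewidth.

2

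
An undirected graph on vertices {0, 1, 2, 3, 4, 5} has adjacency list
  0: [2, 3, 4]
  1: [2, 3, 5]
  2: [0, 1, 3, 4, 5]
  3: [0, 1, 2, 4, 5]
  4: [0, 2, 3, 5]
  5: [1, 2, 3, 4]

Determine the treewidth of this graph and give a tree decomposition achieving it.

Treewidth 3.
One such decomposition:
Bags: B1 = {1, 2, 3, 5}  B2 = {2, 3, 4, 5}  B3 = {0, 2, 3, 4}
Tree: B1–B2, B2–B3

The largest bag has 4 vertices, giving width 3; this decomposition certifies tw(G) ≤ 3. Conversely, {1, 2, 3, 5} is a clique of size 4, and the vertices of any clique must share a bag in every tree decomposition; so some bag has ≥ 4 vertices and tw(G) ≥ 3. Hence tw(G) = 3 exactly.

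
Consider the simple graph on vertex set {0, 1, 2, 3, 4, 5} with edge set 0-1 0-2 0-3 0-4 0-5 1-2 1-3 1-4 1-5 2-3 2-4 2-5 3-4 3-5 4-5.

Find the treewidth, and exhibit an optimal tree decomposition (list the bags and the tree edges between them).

Treewidth 5.
One such decomposition:
Bags: B1 = {0, 1, 2, 3, 4, 5}
Tree: (single bag)

With just one bag of size 6, the width is 6 − 1 = 5, so tw(G) ≤ 5. For the lower bound, the 6 vertices {0, 1, 2, 3, 4, 5} are pairwise adjacent, and any tree decomposition puts a clique entirely inside one bag — forcing width ≥ 5. The upper and lower bounds meet at 5, so that is the treewidth.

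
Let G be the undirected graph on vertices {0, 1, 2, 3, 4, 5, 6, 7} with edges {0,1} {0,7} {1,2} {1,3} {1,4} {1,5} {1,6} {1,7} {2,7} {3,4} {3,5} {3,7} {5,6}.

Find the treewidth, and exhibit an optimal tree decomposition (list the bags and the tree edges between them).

Treewidth 2.
One optimal decomposition is:
Bags: B1 = {1, 3, 4}  B2 = {1, 3, 7}  B3 = {1, 3, 5}  B4 = {1, 2, 7}  B5 = {0, 1, 7}  B6 = {1, 5, 6}
Tree: B1–B2, B2–B3, B2–B4, B4–B5, B3–B6

Every bag has size at most 3, so the width is 3 − 1 = 2 and tw(G) ≤ 2. Conversely, {0, 1, 7} is a clique of size 3, and the vertices of any clique must share a bag in every tree decomposition; so some bag has ≥ 3 vertices and tw(G) ≥ 2. Hence tw(G) = 2 exactly.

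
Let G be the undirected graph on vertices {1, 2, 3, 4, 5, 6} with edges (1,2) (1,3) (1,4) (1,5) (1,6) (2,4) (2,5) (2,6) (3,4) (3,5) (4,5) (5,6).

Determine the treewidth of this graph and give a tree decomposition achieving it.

Treewidth 3.
One such decomposition:
Bags: B1 = {1, 2, 4, 5}  B2 = {1, 3, 4, 5}  B3 = {1, 2, 5, 6}
Tree: B1–B2, B1–B3

The largest bag has 4 vertices, giving width 3; this decomposition certifies tw(G) ≤ 3. For the lower bound, the 4 vertices {1, 2, 4, 5} are pairwise adjacent, and any tree decomposition puts a clique entirely inside one bag — forcing width ≥ 3. Therefore the treewidth is 3.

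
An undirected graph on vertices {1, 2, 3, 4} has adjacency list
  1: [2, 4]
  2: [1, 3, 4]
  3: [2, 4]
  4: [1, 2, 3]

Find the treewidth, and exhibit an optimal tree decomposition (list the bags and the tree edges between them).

Every bag has size at most 3, so the width is 3 − 1 = 2 and tw(G) ≤ 2. For the lower bound, the 3 vertices {1, 2, 4} are pairwise adjacent, and any tree decomposition puts a clique entirely inside one bag — forcing width ≥ 2. Therefore the treewidth is 2.

Treewidth 2.
Bags: B1 = {2, 3, 4}  B2 = {1, 2, 4}
Tree: B1–B2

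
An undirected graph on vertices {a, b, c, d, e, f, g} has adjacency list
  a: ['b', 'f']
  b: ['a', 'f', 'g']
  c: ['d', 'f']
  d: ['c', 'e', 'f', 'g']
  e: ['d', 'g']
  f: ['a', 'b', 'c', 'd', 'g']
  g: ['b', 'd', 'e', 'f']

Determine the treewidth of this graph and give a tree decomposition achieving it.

Treewidth 2.
One such decomposition:
Bags: B1 = {d, f, g}  B2 = {d, e, g}  B3 = {b, f, g}  B4 = {c, d, f}  B5 = {a, b, f}
Tree: B1–B2, B1–B3, B1–B4, B3–B5

Every bag has size at most 3, so the width is 3 − 1 = 2 and tw(G) ≤ 2. Conversely, {d, e, g} is a clique of size 3, and the vertices of any clique must share a bag in every tree decomposition; so some bag has ≥ 3 vertices and tw(G) ≥ 2. Therefore the treewidth is 2.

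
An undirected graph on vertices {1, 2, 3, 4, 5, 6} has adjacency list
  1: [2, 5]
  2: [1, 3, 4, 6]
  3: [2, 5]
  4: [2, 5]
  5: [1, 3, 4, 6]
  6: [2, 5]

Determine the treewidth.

2

A width-2 tree decomposition is:
Bags: B1 = {2, 5, 6}  B2 = {2, 4, 5}  B3 = {1, 2, 5}  B4 = {2, 3, 5}
Tree: B1–B2, B2–B3, B3–B4
Each bag holds 3 vertices, so the decomposition has width 2, which upper-bounds the treewidth. For the lower bound, G contains the cycle 6–5–4–2–6, so G is not a forest; only forests have treewidth ≤ 1, hence tw(G) ≥ 2. The upper and lower bounds meet at 2, so that is the treewidth.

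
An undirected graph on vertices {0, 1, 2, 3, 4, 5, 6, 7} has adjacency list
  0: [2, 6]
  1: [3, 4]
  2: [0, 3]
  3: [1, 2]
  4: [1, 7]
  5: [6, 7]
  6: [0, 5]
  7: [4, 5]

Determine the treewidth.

2

A width-2 tree decomposition is:
Bags: B1 = {1, 4, 7}  B2 = {1, 5, 7}  B3 = {1, 5, 6}  B4 = {0, 1, 6}  B5 = {0, 1, 2}  B6 = {1, 2, 3}
Tree: B1–B2, B2–B3, B3–B4, B4–B5, B5–B6
Each bag holds 3 vertices, so the decomposition has width 2, which upper-bounds the treewidth. For the lower bound, G contains the cycle 1–4–7–5–6–0–2–3–1, so G is not a forest; only forests have treewidth ≤ 1, hence tw(G) ≥ 2. The upper and lower bounds meet at 2, so that is the treewidth.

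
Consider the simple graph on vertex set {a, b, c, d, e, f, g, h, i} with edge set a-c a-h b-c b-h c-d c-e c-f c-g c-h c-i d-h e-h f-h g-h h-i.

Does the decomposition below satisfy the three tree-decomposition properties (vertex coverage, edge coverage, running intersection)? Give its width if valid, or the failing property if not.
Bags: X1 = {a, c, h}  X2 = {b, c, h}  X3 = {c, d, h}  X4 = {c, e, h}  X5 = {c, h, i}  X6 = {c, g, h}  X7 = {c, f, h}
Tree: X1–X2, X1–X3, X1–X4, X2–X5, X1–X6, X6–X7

Yes; width 2.

Vertex coverage: the bags together contain {a, b, c, d, e, f, g, h, i}, the full vertex set. Edge coverage: each edge of G has both endpoints in at least one bag. Running intersection: for every vertex, the bags containing it form a connected subtree. All three properties hold, so this is a valid tree decomposition of width max|bag| − 1 = 2, and hence tw(G) ≤ 2.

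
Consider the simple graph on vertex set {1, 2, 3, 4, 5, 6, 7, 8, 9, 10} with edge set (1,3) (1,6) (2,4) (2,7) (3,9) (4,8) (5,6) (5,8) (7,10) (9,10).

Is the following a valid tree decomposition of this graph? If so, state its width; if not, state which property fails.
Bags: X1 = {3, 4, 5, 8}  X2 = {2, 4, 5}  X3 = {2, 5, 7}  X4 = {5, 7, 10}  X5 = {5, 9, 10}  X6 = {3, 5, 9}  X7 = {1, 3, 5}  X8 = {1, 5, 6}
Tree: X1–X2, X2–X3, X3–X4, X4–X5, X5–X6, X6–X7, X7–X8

A tree decomposition must satisfy three properties: every vertex lies in some bag; for every edge, both endpoints lie together in some bag; and for every vertex, the bags containing it form a connected subtree. Here bags containing vertex 3 are not connected in the tree, so the decomposition is invalid.

No — bags containing vertex 3 are not connected in the tree.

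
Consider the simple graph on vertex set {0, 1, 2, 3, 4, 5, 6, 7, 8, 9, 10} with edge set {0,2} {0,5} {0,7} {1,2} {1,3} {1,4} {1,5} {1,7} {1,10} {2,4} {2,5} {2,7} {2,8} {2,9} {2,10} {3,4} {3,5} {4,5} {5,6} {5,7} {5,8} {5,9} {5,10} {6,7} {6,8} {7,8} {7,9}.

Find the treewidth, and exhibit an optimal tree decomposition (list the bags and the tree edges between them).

Treewidth 3.
One such decomposition:
Bags: B1 = {1, 2, 4, 5}  B2 = {1, 2, 5, 7}  B3 = {0, 2, 5, 7}  B4 = {2, 5, 7, 8}  B5 = {5, 6, 7, 8}  B6 = {1, 2, 5, 10}  B7 = {2, 5, 7, 9}  B8 = {1, 3, 4, 5}
Tree: B1–B2, B2–B3, B3–B4, B4–B5, B2–B6, B4–B7, B1–B8

The largest bag has 4 vertices, giving width 3; this decomposition certifies tw(G) ≤ 3. For the lower bound, the 4 vertices {1, 2, 5, 10} are pairwise adjacent, and any tree decomposition puts a clique entirely inside one bag — forcing width ≥ 3. Therefore the treewidth is 3.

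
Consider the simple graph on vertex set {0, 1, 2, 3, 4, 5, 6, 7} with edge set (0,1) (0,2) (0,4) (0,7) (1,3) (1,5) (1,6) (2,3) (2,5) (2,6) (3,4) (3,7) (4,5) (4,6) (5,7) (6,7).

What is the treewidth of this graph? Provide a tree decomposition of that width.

Treewidth 4.
Bags: B1 = {1, 2, 4, 6, 7}  B2 = {1, 2, 3, 4, 7}  B3 = {0, 1, 2, 4, 7}  B4 = {1, 2, 4, 5, 7}
Tree: B1–B2, B2–B3, B3–B4

Each bag holds 5 vertices, so the decomposition has width 4, which upper-bounds the treewidth. For the lower bound: the 5 vertex sets {6,7}, {1,3}, {0,2}, {4}, {5} are disjoint, each induces a connected subgraph, and every pair is joined by at least one edge of G. Contracting each set to a single vertex therefore yields K_{5} as a minor, and since treewidth is minor-monotone, tw(G) ≥ tw(K_{5}) = 4. The upper and lower bounds meet at 4, so that is the treewidth.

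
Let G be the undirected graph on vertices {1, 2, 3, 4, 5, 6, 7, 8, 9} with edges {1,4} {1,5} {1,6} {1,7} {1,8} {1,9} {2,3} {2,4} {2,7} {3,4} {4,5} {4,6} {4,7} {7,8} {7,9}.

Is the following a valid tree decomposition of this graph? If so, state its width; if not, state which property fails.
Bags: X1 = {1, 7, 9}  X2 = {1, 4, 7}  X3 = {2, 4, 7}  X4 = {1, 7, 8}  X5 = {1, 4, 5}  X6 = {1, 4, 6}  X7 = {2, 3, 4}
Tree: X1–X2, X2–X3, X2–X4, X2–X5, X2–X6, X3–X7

Every vertex of G appears in some bag (union = {1, 2, 3, 4, 5, 6, 7, 8, 9}); every edge is covered by a bag; and for each vertex v the set of bags containing v is connected in the bag tree. The decomposition is therefore valid. The largest bag has 3 vertices, so the width is 2.

Yes; width 2.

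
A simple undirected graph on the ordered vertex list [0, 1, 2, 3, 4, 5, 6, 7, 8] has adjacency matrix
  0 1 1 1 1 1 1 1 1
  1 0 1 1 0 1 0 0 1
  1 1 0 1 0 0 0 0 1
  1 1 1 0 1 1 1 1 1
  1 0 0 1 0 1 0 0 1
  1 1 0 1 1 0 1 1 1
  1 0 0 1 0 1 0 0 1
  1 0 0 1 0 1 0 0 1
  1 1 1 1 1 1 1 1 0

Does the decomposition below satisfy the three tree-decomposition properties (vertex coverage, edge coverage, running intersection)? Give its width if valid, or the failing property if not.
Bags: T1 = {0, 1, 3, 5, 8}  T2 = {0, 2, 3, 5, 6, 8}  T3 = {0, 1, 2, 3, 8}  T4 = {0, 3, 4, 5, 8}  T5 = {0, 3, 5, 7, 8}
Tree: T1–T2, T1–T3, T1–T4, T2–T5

A tree decomposition must satisfy three properties: every vertex lies in some bag; for every edge, both endpoints lie together in some bag; and for every vertex, the bags containing it form a connected subtree. Here bags containing vertex 2 are not connected in the tree, so the decomposition is invalid.

No — bags containing vertex 2 are not connected in the tree.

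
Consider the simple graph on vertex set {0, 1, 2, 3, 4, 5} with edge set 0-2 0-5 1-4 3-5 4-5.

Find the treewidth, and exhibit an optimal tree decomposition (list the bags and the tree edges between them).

Treewidth 1.
One such decomposition:
Bags: B1 = {0, 5}  B2 = {4, 5}  B3 = {3, 5}  B4 = {1, 4}  B5 = {0, 2}
Tree: B1–B2, B1–B3, B2–B4, B1–B5

Each bag holds 2 vertices, so the decomposition has width 1, which upper-bounds the treewidth. Any graph with an edge has treewidth ≥ 1, and G has the edge 5–0. Combining the bounds, tw(G) = 1.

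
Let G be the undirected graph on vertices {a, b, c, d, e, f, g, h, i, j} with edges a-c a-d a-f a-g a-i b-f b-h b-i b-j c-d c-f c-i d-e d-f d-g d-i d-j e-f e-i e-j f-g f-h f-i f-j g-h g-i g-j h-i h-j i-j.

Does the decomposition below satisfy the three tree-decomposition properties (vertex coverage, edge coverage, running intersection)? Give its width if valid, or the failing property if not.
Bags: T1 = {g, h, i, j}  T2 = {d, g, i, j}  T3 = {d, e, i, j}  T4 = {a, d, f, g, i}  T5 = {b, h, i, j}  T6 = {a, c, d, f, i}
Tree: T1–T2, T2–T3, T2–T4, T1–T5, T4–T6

A tree decomposition must satisfy three properties: every vertex lies in some bag; for every edge, both endpoints lie together in some bag; and for every vertex, the bags containing it form a connected subtree. Here edge (f,h) lies in no bag, so the decomposition is invalid.

No — edge (f,h) lies in no bag.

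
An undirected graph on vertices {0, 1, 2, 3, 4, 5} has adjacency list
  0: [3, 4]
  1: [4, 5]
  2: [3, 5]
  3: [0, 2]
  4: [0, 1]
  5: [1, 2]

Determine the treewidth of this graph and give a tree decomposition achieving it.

Treewidth 2.
Bags: B1 = {0, 1, 4}  B2 = {0, 1, 3}  B3 = {1, 2, 3}  B4 = {1, 2, 5}
Tree: B1–B2, B2–B3, B3–B4

The largest bag has 3 vertices, giving width 2; this decomposition certifies tw(G) ≤ 2. The edges 1–4–0–3–2–5–1 form a cycle, so G is not a tree and its treewidth is at least 2. Combining the bounds, tw(G) = 2.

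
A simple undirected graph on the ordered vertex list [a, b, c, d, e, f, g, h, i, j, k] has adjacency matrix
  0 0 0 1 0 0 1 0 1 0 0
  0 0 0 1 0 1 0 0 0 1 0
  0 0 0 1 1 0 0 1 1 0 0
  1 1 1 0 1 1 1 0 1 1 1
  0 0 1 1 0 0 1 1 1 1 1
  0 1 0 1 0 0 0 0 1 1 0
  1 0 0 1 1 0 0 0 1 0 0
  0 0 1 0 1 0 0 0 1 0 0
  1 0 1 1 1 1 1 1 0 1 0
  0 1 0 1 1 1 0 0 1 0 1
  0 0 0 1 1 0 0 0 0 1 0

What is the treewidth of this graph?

3

A width-3 tree decomposition is:
Bags: B1 = {d, e, g, i}  B2 = {d, e, i, j}  B3 = {d, f, i, j}  B4 = {a, d, g, i}  B5 = {d, e, j, k}  B6 = {b, d, f, j}  B7 = {c, d, e, i}  B8 = {c, e, h, i}
Tree: B1–B2, B2–B3, B1–B4, B2–B5, B3–B6, B1–B7, B7–B8
Each bag holds 4 vertices, so the decomposition has width 3, which upper-bounds the treewidth. Conversely, {d, e, j, k} is a clique of size 4, and the vertices of any clique must share a bag in every tree decomposition; so some bag has ≥ 4 vertices and tw(G) ≥ 3. Combining the bounds, tw(G) = 3.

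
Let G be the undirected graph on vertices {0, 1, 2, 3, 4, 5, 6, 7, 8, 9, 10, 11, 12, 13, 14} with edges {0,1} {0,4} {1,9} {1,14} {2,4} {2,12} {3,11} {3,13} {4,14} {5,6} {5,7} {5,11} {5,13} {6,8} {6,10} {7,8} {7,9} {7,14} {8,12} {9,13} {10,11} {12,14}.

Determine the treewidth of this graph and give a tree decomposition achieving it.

Each bag holds 4 vertices, so the decomposition has width 3, which upper-bounds the treewidth. For the lower bound: the 4 vertex sets {3,10,11}, {13}, {5}, {6,7,8,9} are disjoint, each induces a connected subgraph, and every pair is joined by at least one edge of G. Contracting each set to a single vertex therefore yields K_{4} as a minor, and since treewidth is minor-monotone, tw(G) ≥ tw(K_{4}) = 3. The upper and lower bounds meet at 3, so that is the treewidth.

Treewidth 3.
One optimal decomposition is:
Bags: B1 = {3, 10, 11, 13}  B2 = {5, 10, 11, 13}  B3 = {5, 6, 10, 13}  B4 = {5, 6, 9, 13}  B5 = {5, 6, 7, 9}  B6 = {6, 7, 8, 9}  B7 = {1, 7, 8, 9}  B8 = {1, 7, 8, 14}  B9 = {1, 8, 12, 14}  B10 = {0, 1, 12, 14}  B11 = {0, 4, 12, 14}  B12 = {0, 2, 4, 12}
Tree: B1–B2, B2–B3, B3–B4, B4–B5, B5–B6, B6–B7, B7–B8, B8–B9, B9–B10, B10–B11, B11–B12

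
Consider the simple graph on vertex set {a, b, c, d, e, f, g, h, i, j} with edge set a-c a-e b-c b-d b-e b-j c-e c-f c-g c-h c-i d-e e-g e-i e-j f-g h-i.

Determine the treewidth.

2

A width-2 tree decomposition is:
Bags: B1 = {a, c, e}  B2 = {c, e, i}  B3 = {b, c, e}  B4 = {c, e, g}  B5 = {b, e, j}  B6 = {b, d, e}  B7 = {c, f, g}  B8 = {c, h, i}
Tree: B1–B2, B1–B3, B1–B4, B3–B5, B3–B6, B4–B7, B2–B8
Each bag holds 3 vertices, so the decomposition has width 2, which upper-bounds the treewidth. For the lower bound, the 3 vertices {b, d, e} are pairwise adjacent, and any tree decomposition puts a clique entirely inside one bag — forcing width ≥ 2. Hence tw(G) = 2 exactly.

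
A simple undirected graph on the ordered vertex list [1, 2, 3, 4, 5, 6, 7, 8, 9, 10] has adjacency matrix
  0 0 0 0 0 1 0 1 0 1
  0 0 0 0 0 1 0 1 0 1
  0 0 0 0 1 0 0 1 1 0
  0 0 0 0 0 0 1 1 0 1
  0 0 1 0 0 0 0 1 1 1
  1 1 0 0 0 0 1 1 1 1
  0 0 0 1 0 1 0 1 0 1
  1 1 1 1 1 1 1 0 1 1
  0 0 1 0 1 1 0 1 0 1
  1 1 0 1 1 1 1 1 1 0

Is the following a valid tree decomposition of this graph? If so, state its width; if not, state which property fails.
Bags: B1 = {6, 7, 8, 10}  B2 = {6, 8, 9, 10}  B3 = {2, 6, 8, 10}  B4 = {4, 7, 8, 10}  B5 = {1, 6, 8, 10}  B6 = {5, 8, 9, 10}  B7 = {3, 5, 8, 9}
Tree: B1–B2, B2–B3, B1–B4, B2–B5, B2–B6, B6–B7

Yes; width 3.

Checking the three conditions: (i) the bags cover all of {1, 2, 3, 4, 5, 6, 7, 8, 9, 10}; (ii) for each edge, some bag contains both endpoints; (iii) the bags containing any fixed vertex form a subtree. All hold, so the decomposition is valid with width 4 − 1 = 3.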